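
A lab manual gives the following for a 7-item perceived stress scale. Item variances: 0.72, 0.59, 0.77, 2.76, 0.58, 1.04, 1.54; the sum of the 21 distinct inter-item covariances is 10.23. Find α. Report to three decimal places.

Σσ²ᵢ = 0.72 + 0.59 + 0.77 + 2.76 + 0.58 + 1.04 + 1.54 = 8.00
Sum of distinct covariances = 10.23
Var(T) = Σσ²ᵢ + 2·Σcov = 8.00 + 2 × 10.23 = 28.46
α = (7/6)·(1 − 8.00/28.46) = 0.839

α = 0.839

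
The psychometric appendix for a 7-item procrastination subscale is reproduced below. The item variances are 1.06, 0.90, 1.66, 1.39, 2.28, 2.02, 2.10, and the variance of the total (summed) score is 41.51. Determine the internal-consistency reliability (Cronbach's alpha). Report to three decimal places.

α = 0.846

Σσ²ᵢ = 1.06 + 0.90 + 1.66 + 1.39 + 2.28 + 2.02 + 2.10 = 11.41
α = (k/(k−1))·(1 − Σσ²ᵢ/Var(T)) = (7/6)·(1 − 11.41/41.51) = 0.846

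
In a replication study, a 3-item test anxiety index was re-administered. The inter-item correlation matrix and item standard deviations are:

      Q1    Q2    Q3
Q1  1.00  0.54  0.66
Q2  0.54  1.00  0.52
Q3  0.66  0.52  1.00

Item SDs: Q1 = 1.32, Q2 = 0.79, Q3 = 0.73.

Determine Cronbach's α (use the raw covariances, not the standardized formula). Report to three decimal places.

Σσ²ᵢ = 1.32² + 0.79² + 0.73² = 2.8994
Covariances σ_ij = r_ij · s_i · s_j:
  σ(Q1,Q2) = 0.54 × 1.32 × 0.79 = 0.5631
  σ(Q1,Q3) = 0.66 × 1.32 × 0.73 = 0.6360
  σ(Q2,Q3) = 0.52 × 0.79 × 0.73 = 0.2999
σ²_T = Σσ²ᵢ + 2·Σσ_ij = 2.8994 + 2 × 1.4990 = 5.8974
α = (3/2)·(1 − 2.8994/5.8974) = 0.763

α = 0.763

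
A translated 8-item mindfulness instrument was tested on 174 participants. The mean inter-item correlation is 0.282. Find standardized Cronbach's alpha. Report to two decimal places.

Standardized α = k·r̄ / (1 + (k−1)·r̄) = 8 × 0.282 / (1 + 7 × 0.282)
  = 2.2560 / 2.9740 = 0.76

α = 0.76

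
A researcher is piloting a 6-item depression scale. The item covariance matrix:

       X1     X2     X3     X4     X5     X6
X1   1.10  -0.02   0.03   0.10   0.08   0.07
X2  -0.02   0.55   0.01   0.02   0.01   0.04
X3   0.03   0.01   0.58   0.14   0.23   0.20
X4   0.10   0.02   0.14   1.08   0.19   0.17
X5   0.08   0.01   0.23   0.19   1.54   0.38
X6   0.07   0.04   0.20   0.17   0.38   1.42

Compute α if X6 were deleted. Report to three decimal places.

α = 0.307

Remaining items: X1, X2, X3, X4, X5 (k = 5).
Σσᵢ² = 1.10 + 0.55 + 0.58 + 1.08 + 1.54 = 4.85
σ²_T = 4.85 + 2 × 0.79 = 6.43
α (item deleted) = (5/4)·(1 − 4.85/6.43) = 0.307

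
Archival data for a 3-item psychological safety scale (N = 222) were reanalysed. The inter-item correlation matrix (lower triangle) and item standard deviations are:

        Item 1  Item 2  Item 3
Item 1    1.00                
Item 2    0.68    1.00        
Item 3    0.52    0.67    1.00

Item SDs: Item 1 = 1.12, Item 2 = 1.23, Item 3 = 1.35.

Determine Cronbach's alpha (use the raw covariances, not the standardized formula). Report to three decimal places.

Σσ²ᵢ = 1.12² + 1.23² + 1.35² = 4.5898
Covariances σ_ij = r_ij · s_i · s_j:
  σ(Item 1,Item 2) = 0.68 × 1.12 × 1.23 = 0.9368
  σ(Item 1,Item 3) = 0.52 × 1.12 × 1.35 = 0.7862
  σ(Item 2,Item 3) = 0.67 × 1.23 × 1.35 = 1.1125
σ²_T = Σσ²ᵢ + 2·Σσ_ij = 4.5898 + 2 × 2.8355 = 10.2608
α = (3/2)·(1 − 4.5898/10.2608) = 0.829

Cronbach's alpha = 0.829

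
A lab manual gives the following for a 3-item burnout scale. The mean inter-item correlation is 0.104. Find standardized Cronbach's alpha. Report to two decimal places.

α = 0.26

Standardized α = k·r̄ / (1 + (k−1)·r̄) = 3 × 0.104 / (1 + 2 × 0.104)
  = 0.3120 / 1.2080 = 0.26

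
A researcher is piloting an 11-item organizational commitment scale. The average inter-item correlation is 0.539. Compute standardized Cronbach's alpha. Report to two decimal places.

α = 0.93

Standardized α = k·r̄ / (1 + (k−1)·r̄) = 11 × 0.539 / (1 + 10 × 0.539)
  = 5.9290 / 6.3900 = 0.93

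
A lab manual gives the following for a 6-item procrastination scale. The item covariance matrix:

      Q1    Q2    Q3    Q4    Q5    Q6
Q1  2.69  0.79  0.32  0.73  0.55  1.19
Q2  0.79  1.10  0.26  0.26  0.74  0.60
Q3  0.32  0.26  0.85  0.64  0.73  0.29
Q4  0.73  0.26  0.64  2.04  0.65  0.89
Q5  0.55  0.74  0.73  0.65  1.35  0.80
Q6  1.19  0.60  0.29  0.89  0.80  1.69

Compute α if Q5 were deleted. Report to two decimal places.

Remaining items: Q1, Q2, Q3, Q4, Q6 (k = 5).
sum of item variances = 2.69 + 1.10 + 0.85 + 2.04 + 1.69 = 8.37
σ²_T = 8.37 + 2 × 5.97 = 20.31
α (item deleted) = (5/4)·(1 − 8.37/20.31) = 0.73

α = 0.73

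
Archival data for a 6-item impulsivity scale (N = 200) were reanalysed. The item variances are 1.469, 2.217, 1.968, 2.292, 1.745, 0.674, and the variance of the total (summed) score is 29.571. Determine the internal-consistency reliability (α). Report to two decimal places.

Σσᵢ² = 1.469 + 2.217 + 1.968 + 2.292 + 1.745 + 0.674 = 10.365
α = (k/(k−1))·(1 − Σσᵢ²/total variance) = (6/5)·(1 − 10.365/29.571) = 0.78

α = 0.78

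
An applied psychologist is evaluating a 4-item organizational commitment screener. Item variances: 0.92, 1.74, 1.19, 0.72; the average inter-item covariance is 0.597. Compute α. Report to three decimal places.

Σσᵢ² = 0.92 + 1.74 + 1.19 + 0.72 = 4.57
Sum of the 6 distinct covariances = 6 × 0.597 = 3.582
total variance = Σσᵢ² + 2·Σcov = 4.57 + 2 × 3.582 = 11.734
α = (4/3)·(1 − 4.57/11.734) = 0.814

α = 0.814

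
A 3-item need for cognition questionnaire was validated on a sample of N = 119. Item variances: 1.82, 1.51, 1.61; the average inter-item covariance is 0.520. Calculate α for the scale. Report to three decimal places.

α = 0.581

sum of item variances = 1.82 + 1.51 + 1.61 = 4.94
Sum of the 3 distinct covariances = 3 × 0.520 = 1.560
σ²_total = sum of item variances + 2·Σcov = 4.94 + 2 × 1.560 = 8.060
α = (3/2)·(1 − 4.94/8.060) = 0.581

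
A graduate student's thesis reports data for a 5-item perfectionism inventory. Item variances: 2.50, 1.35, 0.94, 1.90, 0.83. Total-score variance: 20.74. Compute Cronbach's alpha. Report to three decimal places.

Σσ²ᵢ = 2.50 + 1.35 + 0.94 + 1.90 + 0.83 = 7.52
α = (k/(k−1))·(1 − Σσ²ᵢ/Var(T)) = (5/4)·(1 − 7.52/20.74) = 0.797

α = 0.797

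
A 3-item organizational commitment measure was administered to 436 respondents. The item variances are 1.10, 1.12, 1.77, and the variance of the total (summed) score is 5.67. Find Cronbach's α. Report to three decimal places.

sum of item variances = 1.10 + 1.12 + 1.77 = 3.99
α = (k/(k−1))·(1 − sum of item variances/σ²_T) = (3/2)·(1 − 3.99/5.67) = 0.444

Cronbach's α = 0.444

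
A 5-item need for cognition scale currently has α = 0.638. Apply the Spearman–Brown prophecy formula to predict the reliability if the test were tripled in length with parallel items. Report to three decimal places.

predicted reliability = 0.841

Length factor m = 3
α' = m·α / (1 + (m−1)·α)
   = 3 × 0.638 / (1 + (3 − 1) × 0.638)
   = 1.9140 / 2.2760 = 0.841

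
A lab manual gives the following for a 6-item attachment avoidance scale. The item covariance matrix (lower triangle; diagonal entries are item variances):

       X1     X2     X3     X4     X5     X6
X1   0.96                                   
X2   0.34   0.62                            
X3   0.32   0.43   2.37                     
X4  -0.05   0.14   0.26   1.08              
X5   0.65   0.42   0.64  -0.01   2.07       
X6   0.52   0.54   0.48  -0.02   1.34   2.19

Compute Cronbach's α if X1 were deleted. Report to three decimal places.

α = 0.629

Remaining items: X2, X3, X4, X5, X6 (k = 5).
ΣVar(i) = 0.62 + 2.37 + 1.08 + 2.07 + 2.19 = 8.33
σ²_T = 8.33 + 2 × 4.22 = 16.77
α (item deleted) = (5/4)·(1 − 8.33/16.77) = 0.629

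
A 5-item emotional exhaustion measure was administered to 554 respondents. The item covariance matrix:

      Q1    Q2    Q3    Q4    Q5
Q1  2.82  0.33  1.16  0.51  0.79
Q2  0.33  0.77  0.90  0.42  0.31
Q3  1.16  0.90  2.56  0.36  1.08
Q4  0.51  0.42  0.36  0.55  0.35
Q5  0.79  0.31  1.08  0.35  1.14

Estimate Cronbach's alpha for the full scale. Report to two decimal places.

α = 0.77

sum of item variances = 2.82 + 0.77 + 2.56 + 0.55 + 1.14 = 7.84
Sum of off-diagonal covariances = 6.21
σ²_total = 7.84 + 2 × 6.21 = 20.26
α = (k/(k−1))·(1 − sum of item variances/σ²_total) = (5/4)·(1 − 7.84/20.26) = 0.77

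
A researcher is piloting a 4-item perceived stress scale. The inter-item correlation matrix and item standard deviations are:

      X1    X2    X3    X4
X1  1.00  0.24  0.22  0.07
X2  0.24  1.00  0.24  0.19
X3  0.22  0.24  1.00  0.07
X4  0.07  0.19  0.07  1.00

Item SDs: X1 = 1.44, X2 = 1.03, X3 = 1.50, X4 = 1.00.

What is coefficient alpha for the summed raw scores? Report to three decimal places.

coefficient alpha = 0.446

Σσ²ᵢ = 1.44² + 1.03² + 1.50² + 1.00² = 6.3845
Covariances σ_ij = r_ij · s_i · s_j:
  σ(X1,X2) = 0.24 × 1.44 × 1.03 = 0.3560
  σ(X1,X3) = 0.22 × 1.44 × 1.50 = 0.4752
  σ(X1,X4) = 0.07 × 1.44 × 1.00 = 0.1008
  σ(X2,X3) = 0.24 × 1.03 × 1.50 = 0.3708
  σ(X2,X4) = 0.19 × 1.03 × 1.00 = 0.1957
  σ(X3,X4) = 0.07 × 1.50 × 1.00 = 0.1050
σ²_T = Σσ²ᵢ + 2·Σσ_ij = 6.3845 + 2 × 1.6035 = 9.5915
α = (4/3)·(1 − 6.3845/9.5915) = 0.446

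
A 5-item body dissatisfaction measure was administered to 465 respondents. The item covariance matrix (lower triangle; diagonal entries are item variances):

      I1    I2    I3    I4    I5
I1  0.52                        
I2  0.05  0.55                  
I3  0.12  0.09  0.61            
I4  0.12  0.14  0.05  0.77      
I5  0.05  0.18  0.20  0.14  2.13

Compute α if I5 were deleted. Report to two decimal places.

Remaining items: I1, I2, I3, I4 (k = 4).
sum of item variances = 0.52 + 0.55 + 0.61 + 0.77 = 2.45
σ²_T = 2.45 + 2 × 0.57 = 3.59
α (item deleted) = (4/3)·(1 − 2.45/3.59) = 0.42

α = 0.42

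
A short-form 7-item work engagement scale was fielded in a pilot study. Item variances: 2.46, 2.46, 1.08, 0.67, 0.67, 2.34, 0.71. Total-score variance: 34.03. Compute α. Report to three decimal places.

Σσᵢ² = 2.46 + 2.46 + 1.08 + 0.67 + 0.67 + 2.34 + 0.71 = 10.39
α = (k/(k−1))·(1 − Σσᵢ²/Var(T)) = (7/6)·(1 − 10.39/34.03) = 0.810

α = 0.810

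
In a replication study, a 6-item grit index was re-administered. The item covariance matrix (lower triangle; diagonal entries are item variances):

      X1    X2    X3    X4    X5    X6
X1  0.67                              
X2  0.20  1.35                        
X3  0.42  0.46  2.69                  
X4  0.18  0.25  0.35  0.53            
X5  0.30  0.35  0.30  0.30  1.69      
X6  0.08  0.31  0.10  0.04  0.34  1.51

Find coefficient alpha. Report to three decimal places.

Σσᵢ² = 0.67 + 1.35 + 2.69 + 0.53 + 1.69 + 1.51 = 8.44
Sum of off-diagonal covariances = 3.98
total variance = 8.44 + 2 × 3.98 = 16.40
α = (k/(k−1))·(1 − Σσᵢ²/total variance) = (6/5)·(1 − 8.44/16.40) = 0.582

coefficient alpha = 0.582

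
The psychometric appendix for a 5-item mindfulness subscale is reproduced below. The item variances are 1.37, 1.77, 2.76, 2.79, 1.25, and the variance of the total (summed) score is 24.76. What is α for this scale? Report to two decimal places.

Σσᵢ² = 1.37 + 1.77 + 2.76 + 2.79 + 1.25 = 9.94
α = (k/(k−1))·(1 − Σσᵢ²/Var(T)) = (5/4)·(1 − 9.94/24.76) = 0.75

α = 0.75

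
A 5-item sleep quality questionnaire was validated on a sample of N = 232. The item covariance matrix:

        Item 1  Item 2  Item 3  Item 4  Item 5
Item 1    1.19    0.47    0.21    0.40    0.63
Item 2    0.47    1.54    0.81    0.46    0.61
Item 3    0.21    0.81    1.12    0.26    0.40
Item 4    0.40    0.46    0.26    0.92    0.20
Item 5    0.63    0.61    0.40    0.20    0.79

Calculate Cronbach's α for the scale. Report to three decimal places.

ΣVar(i) = 1.19 + 1.54 + 1.12 + 0.92 + 0.79 = 5.56
Σ_{i<j} σ_ij = 4.45
σ²_total = 5.56 + 2 × 4.45 = 14.46
α = (k/(k−1))·(1 − ΣVar(i)/σ²_total) = (5/4)·(1 − 5.56/14.46) = 0.769

Cronbach's α = 0.769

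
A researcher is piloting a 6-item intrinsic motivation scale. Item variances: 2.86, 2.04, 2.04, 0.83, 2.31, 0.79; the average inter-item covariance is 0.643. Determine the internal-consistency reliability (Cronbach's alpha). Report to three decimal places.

α = 0.768

Σσᵢ² = 2.86 + 2.04 + 2.04 + 0.83 + 2.31 + 0.79 = 10.87
Sum of the 15 distinct covariances = 15 × 0.643 = 9.645
Var(T) = Σσᵢ² + 2·Σcov = 10.87 + 2 × 9.645 = 30.160
α = (6/5)·(1 − 10.87/30.160) = 0.768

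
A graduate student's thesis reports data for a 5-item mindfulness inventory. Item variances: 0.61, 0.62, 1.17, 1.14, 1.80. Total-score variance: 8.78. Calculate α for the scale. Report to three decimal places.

Σσ²ᵢ = 0.61 + 0.62 + 1.17 + 1.14 + 1.80 = 5.34
α = (k/(k−1))·(1 − Σσ²ᵢ/total variance) = (5/4)·(1 − 5.34/8.78) = 0.490

α = 0.490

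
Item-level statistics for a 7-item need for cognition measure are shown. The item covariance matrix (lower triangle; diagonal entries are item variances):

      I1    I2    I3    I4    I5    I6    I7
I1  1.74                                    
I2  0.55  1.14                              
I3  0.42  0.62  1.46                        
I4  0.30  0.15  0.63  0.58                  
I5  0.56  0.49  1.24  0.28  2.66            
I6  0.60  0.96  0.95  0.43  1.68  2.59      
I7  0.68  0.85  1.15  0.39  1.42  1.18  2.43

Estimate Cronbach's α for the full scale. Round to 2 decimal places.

ΣVar(i) = 1.74 + 1.14 + 1.46 + 0.58 + 2.66 + 2.59 + 2.43 = 12.60
Σ_{i<j} σ_ij = 15.53
σ²_total = 12.60 + 2 × 15.53 = 43.66
α = (k/(k−1))·(1 − ΣVar(i)/σ²_total) = (7/6)·(1 − 12.60/43.66) = 0.83

Cronbach's α = 0.83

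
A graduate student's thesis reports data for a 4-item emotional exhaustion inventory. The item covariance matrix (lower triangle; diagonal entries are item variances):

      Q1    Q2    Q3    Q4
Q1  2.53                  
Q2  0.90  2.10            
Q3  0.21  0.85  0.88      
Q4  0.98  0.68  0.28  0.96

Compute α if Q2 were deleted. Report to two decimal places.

Remaining items: Q1, Q3, Q4 (k = 3).
Σσᵢ² = 2.53 + 0.88 + 0.96 = 4.37
Var(T) = 4.37 + 2 × 1.47 = 7.31
α (item deleted) = (3/2)·(1 − 4.37/7.31) = 0.60

α = 0.60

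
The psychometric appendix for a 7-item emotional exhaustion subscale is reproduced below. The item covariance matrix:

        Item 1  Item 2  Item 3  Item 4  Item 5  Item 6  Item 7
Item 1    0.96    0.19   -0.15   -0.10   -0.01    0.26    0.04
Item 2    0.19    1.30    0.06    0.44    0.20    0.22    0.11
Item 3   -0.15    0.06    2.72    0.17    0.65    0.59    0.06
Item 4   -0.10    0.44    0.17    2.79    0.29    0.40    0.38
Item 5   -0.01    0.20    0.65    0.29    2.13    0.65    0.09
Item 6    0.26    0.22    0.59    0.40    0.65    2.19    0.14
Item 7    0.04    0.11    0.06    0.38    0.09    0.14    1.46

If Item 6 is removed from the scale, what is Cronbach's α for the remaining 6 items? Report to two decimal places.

Cronbach's α = 0.36

Remaining items: Item 1, Item 2, Item 3, Item 4, Item 5, Item 7 (k = 6).
Σσ²ᵢ = 0.96 + 1.30 + 2.72 + 2.79 + 2.13 + 1.46 = 11.36
σ²_total = 11.36 + 2 × 2.42 = 16.20
α (item deleted) = (6/5)·(1 − 11.36/16.20) = 0.36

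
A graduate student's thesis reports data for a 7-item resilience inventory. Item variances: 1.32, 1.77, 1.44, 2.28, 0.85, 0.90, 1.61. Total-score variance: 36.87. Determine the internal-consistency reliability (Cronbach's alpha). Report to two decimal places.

Cronbach's alpha = 0.84

ΣVar(i) = 1.32 + 1.77 + 1.44 + 2.28 + 0.85 + 0.90 + 1.61 = 10.17
α = (k/(k−1))·(1 − ΣVar(i)/total variance) = (7/6)·(1 − 10.17/36.87) = 0.84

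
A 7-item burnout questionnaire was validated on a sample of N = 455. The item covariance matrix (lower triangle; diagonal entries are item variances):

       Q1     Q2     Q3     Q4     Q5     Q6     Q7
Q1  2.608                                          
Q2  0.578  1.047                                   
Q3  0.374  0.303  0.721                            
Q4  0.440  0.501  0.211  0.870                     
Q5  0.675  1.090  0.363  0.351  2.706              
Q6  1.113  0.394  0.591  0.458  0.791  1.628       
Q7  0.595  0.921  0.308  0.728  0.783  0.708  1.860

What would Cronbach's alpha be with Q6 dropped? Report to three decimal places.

α = 0.752

Remaining items: Q1, Q2, Q3, Q4, Q5, Q7 (k = 6).
Σσᵢ² = 2.608 + 1.047 + 0.721 + 0.870 + 2.706 + 1.860 = 9.812
σ²_T = 9.812 + 2 × 8.221 = 26.254
α (item deleted) = (6/5)·(1 − 9.812/26.254) = 0.752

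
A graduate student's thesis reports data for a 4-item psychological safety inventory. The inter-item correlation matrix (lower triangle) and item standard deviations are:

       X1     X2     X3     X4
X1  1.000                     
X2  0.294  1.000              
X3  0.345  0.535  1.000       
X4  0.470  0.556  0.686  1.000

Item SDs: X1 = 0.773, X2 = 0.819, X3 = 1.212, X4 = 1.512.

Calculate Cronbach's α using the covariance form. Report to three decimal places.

Σσ²ᵢ = 0.773² + 0.819² + 1.212² + 1.512² = 5.0234
Covariances σ_ij = r_ij · s_i · s_j:
  σ(X1,X2) = 0.294 × 0.773 × 0.819 = 0.1861
  σ(X1,X3) = 0.345 × 0.773 × 1.212 = 0.3232
  σ(X1,X4) = 0.470 × 0.773 × 1.512 = 0.5493
  σ(X2,X3) = 0.535 × 0.819 × 1.212 = 0.5311
  σ(X2,X4) = 0.556 × 0.819 × 1.512 = 0.6885
  σ(X3,X4) = 0.686 × 1.212 × 1.512 = 1.2571
σ²_T = Σσ²ᵢ + 2·Σσ_ij = 5.0234 + 2 × 3.5353 = 12.0940
α = (4/3)·(1 − 5.0234/12.0940) = 0.780

Cronbach's α = 0.780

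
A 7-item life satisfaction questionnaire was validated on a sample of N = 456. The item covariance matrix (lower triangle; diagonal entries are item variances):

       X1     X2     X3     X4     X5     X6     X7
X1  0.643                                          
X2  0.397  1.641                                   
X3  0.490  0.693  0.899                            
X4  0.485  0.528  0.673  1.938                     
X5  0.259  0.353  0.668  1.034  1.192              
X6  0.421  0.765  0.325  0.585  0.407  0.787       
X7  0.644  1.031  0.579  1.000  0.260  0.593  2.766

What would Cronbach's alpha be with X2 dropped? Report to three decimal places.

Cronbach's alpha = 0.806

Remaining items: X1, X3, X4, X5, X6, X7 (k = 6).
Σσᵢ² = 0.643 + 0.899 + 1.938 + 1.192 + 0.787 + 2.766 = 8.225
total variance = 8.225 + 2 × 8.423 = 25.071
α (item deleted) = (6/5)·(1 − 8.225/25.071) = 0.806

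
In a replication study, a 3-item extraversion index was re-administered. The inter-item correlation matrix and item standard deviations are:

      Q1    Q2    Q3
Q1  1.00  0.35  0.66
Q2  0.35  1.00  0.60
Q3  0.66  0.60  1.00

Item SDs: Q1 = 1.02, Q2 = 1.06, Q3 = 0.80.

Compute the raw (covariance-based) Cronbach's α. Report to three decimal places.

Σσ²ᵢ = 1.02² + 1.06² + 0.80² = 2.8040
Covariances σ_ij = r_ij · s_i · s_j:
  σ(Q1,Q2) = 0.35 × 1.02 × 1.06 = 0.3784
  σ(Q1,Q3) = 0.66 × 1.02 × 0.80 = 0.5386
  σ(Q2,Q3) = 0.60 × 1.06 × 0.80 = 0.5088
σ²_T = Σσ²ᵢ + 2·Σσ_ij = 2.8040 + 2 × 1.4258 = 5.6556
α = (3/2)·(1 − 2.8040/5.6556) = 0.756

α = 0.756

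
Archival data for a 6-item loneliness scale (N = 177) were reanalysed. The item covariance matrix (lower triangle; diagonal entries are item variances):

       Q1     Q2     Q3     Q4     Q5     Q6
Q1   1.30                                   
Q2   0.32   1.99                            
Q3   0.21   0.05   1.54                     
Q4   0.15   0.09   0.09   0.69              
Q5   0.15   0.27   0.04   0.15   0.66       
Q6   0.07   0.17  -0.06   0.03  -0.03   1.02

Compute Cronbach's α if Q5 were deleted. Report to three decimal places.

α = 0.319

Remaining items: Q1, Q2, Q3, Q4, Q6 (k = 5).
ΣVar(i) = 1.30 + 1.99 + 1.54 + 0.69 + 1.02 = 6.54
σ²_total = 6.54 + 2 × 1.12 = 8.78
α (item deleted) = (5/4)·(1 − 6.54/8.78) = 0.319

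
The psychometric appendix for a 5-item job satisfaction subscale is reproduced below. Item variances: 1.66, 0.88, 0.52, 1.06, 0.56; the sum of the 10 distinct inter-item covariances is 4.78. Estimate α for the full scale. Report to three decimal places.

Σσ²ᵢ = 1.66 + 0.88 + 0.52 + 1.06 + 0.56 = 4.68
Sum of distinct covariances = 4.78
total variance = Σσ²ᵢ + 2·Σcov = 4.68 + 2 × 4.78 = 14.24
α = (5/4)·(1 − 4.68/14.24) = 0.839

α = 0.839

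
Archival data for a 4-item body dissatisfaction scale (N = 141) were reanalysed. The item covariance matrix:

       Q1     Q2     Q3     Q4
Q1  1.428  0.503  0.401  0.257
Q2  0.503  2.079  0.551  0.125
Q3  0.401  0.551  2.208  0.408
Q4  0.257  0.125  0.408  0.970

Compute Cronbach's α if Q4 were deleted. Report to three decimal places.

α = 0.506

Remaining items: Q1, Q2, Q3 (k = 3).
Σσ²ᵢ = 1.428 + 2.079 + 2.208 = 5.715
Var(T) = 5.715 + 2 × 1.455 = 8.625
α (item deleted) = (3/2)·(1 − 5.715/8.625) = 0.506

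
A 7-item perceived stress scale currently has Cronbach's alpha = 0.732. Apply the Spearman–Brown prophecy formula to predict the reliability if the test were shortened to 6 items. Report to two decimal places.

Length factor m = 6/7 = 0.8571
α' = m·α / (1 − (1−m)·α)
   = 6/7 × 0.732 / (1 − (1 − 6/7) × 0.732)
   = 0.6274 / 0.8954 = 0.70

predicted reliability = 0.70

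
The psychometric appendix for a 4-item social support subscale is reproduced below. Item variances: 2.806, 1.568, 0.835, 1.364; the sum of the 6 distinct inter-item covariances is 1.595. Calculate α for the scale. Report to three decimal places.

α = 0.436

Σσᵢ² = 2.806 + 1.568 + 0.835 + 1.364 = 6.573
Sum of distinct covariances = 1.595
σ²_T = Σσᵢ² + 2·Σcov = 6.573 + 2 × 1.595 = 9.763
α = (4/3)·(1 − 6.573/9.763) = 0.436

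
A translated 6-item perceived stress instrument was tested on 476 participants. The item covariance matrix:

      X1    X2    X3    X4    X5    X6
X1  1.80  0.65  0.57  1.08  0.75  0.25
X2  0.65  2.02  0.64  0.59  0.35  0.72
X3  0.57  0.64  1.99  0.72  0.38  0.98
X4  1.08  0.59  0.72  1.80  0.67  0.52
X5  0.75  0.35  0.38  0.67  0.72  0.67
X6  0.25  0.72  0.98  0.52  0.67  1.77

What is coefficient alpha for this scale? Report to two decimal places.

Σσ²ᵢ = 1.80 + 2.02 + 1.99 + 1.80 + 0.72 + 1.77 = 10.10
Σ_{i<j} σ_ij = 9.54
Var(T) = 10.10 + 2 × 9.54 = 29.18
α = (k/(k−1))·(1 − Σσ²ᵢ/Var(T)) = (6/5)·(1 − 10.10/29.18) = 0.78

α = 0.78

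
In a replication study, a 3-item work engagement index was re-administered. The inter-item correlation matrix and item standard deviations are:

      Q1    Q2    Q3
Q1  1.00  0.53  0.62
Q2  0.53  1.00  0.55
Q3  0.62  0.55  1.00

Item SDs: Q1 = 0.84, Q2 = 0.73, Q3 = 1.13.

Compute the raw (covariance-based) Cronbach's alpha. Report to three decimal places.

α = 0.781

Σσ²ᵢ = 0.84² + 0.73² + 1.13² = 2.5154
Covariances σ_ij = r_ij · s_i · s_j:
  σ(Q1,Q2) = 0.53 × 0.84 × 0.73 = 0.3250
  σ(Q1,Q3) = 0.62 × 0.84 × 1.13 = 0.5885
  σ(Q2,Q3) = 0.55 × 0.73 × 1.13 = 0.4537
σ²_T = Σσ²ᵢ + 2·Σσ_ij = 2.5154 + 2 × 1.3672 = 5.2498
α = (3/2)·(1 − 2.5154/5.2498) = 0.781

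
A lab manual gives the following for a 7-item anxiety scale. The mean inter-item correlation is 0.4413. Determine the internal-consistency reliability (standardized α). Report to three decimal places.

α = 0.847

Standardized α = k·r̄ / (1 + (k−1)·r̄) = 7 × 0.4413 / (1 + 6 × 0.4413)
  = 3.0891 / 3.6478 = 0.847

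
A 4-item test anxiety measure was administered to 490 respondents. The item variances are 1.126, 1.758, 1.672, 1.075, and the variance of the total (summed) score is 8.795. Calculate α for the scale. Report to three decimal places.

sum of item variances = 1.126 + 1.758 + 1.672 + 1.075 = 5.631
α = (k/(k−1))·(1 − sum of item variances/σ²_total) = (4/3)·(1 − 5.631/8.795) = 0.480

α = 0.480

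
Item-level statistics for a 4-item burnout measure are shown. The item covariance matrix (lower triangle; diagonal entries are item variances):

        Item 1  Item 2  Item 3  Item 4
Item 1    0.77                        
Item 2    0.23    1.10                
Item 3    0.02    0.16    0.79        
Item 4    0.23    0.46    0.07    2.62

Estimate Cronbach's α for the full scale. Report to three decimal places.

Σσᵢ² = 0.77 + 1.10 + 0.79 + 2.62 = 5.28
Σ_{i<j} σ_ij = 1.17
Var(T) = 5.28 + 2 × 1.17 = 7.62
α = (k/(k−1))·(1 − Σσᵢ²/Var(T)) = (4/3)·(1 − 5.28/7.62) = 0.409

α = 0.409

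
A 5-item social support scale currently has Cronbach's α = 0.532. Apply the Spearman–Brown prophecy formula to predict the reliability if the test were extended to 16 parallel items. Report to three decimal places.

Length factor m = 16/5 = 3.2000
α' = m·α / (1 + (m−1)·α)
   = 16/5 × 0.532 / (1 + (16/5 − 1) × 0.532)
   = 1.7024 / 2.1704 = 0.784

predicted reliability = 0.784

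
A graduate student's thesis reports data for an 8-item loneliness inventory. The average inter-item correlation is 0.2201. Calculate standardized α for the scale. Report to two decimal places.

Standardized α = k·r̄ / (1 + (k−1)·r̄) = 8 × 0.2201 / (1 + 7 × 0.2201)
  = 1.7608 / 2.5407 = 0.69

standardized α = 0.69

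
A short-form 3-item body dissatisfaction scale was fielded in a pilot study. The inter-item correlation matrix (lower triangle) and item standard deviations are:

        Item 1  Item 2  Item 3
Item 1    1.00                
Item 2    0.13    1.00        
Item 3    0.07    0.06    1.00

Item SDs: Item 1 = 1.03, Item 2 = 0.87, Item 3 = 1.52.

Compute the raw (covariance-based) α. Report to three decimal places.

Σσ²ᵢ = 1.03² + 0.87² + 1.52² = 4.1282
Covariances σ_ij = r_ij · s_i · s_j:
  σ(Item 1,Item 2) = 0.13 × 1.03 × 0.87 = 0.1165
  σ(Item 1,Item 3) = 0.07 × 1.03 × 1.52 = 0.1096
  σ(Item 2,Item 3) = 0.06 × 0.87 × 1.52 = 0.0793
σ²_T = Σσ²ᵢ + 2·Σσ_ij = 4.1282 + 2 × 0.3054 = 4.7390
α = (3/2)·(1 − 4.1282/4.7390) = 0.193

α = 0.193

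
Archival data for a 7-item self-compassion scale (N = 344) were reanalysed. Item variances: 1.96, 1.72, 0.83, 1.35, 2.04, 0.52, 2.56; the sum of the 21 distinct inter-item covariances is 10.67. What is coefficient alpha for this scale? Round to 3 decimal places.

sum of item variances = 1.96 + 1.72 + 0.83 + 1.35 + 2.04 + 0.52 + 2.56 = 10.98
Sum of distinct covariances = 10.67
σ²_T = sum of item variances + 2·Σcov = 10.98 + 2 × 10.67 = 32.32
α = (7/6)·(1 − 10.98/32.32) = 0.770

α = 0.770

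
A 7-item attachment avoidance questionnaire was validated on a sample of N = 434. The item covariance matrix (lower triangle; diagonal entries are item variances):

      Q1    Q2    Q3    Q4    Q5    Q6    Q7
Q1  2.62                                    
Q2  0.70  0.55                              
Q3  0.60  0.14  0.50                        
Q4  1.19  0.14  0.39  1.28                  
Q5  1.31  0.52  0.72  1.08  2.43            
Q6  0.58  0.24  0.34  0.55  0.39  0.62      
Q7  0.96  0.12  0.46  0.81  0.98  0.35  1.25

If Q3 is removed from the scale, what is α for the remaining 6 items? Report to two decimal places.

α = 0.83

Remaining items: Q1, Q2, Q4, Q5, Q6, Q7 (k = 6).
ΣVar(i) = 2.62 + 0.55 + 1.28 + 2.43 + 0.62 + 1.25 = 8.75
σ²_T = 8.75 + 2 × 9.92 = 28.59
α (item deleted) = (6/5)·(1 − 8.75/28.59) = 0.83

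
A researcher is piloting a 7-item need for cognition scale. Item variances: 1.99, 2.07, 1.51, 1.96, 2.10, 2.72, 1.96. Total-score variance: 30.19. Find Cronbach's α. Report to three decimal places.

Σσᵢ² = 1.99 + 2.07 + 1.51 + 1.96 + 2.10 + 2.72 + 1.96 = 14.31
α = (k/(k−1))·(1 − Σσᵢ²/σ²_total) = (7/6)·(1 − 14.31/30.19) = 0.614

Cronbach's α = 0.614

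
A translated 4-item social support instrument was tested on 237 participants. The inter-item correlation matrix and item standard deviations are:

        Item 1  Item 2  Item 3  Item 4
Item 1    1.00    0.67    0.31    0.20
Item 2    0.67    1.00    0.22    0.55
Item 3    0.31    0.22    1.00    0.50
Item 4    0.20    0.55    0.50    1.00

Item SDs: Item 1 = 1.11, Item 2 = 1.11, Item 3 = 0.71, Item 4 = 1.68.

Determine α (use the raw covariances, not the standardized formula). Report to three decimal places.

α = 0.704

Σσ²ᵢ = 1.11² + 1.11² + 0.71² + 1.68² = 5.7907
Covariances σ_ij = r_ij · s_i · s_j:
  σ(Item 1,Item 2) = 0.67 × 1.11 × 1.11 = 0.8255
  σ(Item 1,Item 3) = 0.31 × 1.11 × 0.71 = 0.2443
  σ(Item 1,Item 4) = 0.20 × 1.11 × 1.68 = 0.3730
  σ(Item 2,Item 3) = 0.22 × 1.11 × 0.71 = 0.1734
  σ(Item 2,Item 4) = 0.55 × 1.11 × 1.68 = 1.0256
  σ(Item 3,Item 4) = 0.50 × 0.71 × 1.68 = 0.5964
σ²_T = Σσ²ᵢ + 2·Σσ_ij = 5.7907 + 2 × 3.2382 = 12.2671
α = (4/3)·(1 − 5.7907/12.2671) = 0.704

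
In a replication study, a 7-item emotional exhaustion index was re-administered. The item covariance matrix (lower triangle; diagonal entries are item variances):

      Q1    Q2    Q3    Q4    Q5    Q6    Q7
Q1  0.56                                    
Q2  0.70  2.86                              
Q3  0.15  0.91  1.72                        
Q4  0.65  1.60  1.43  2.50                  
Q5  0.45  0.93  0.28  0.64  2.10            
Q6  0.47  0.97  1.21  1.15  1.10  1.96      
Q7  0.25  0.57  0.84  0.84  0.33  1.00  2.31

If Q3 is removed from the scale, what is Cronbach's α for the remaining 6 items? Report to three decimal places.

α = 0.786

Remaining items: Q1, Q2, Q4, Q5, Q6, Q7 (k = 6).
Σσᵢ² = 0.56 + 2.86 + 2.50 + 2.10 + 1.96 + 2.31 = 12.29
σ²_total = 12.29 + 2 × 11.65 = 35.59
α (item deleted) = (6/5)·(1 − 12.29/35.59) = 0.786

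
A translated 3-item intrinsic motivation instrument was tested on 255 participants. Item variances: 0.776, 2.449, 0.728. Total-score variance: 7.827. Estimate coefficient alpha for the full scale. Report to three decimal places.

coefficient alpha = 0.742

sum of item variances = 0.776 + 2.449 + 0.728 = 3.953
α = (k/(k−1))·(1 − sum of item variances/Var(T)) = (3/2)·(1 − 3.953/7.827) = 0.742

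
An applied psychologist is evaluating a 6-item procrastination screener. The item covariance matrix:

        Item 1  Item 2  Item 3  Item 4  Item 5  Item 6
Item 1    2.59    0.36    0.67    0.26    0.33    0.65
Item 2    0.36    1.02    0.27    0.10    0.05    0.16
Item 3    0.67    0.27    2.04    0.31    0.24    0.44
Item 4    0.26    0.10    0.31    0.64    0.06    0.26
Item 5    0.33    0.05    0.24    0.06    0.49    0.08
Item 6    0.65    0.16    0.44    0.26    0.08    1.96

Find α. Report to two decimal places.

α = 0.59

ΣVar(i) = 2.59 + 1.02 + 2.04 + 0.64 + 0.49 + 1.96 = 8.74
Σ_{i<j} σ_ij = 4.24
σ²_total = 8.74 + 2 × 4.24 = 17.22
α = (k/(k−1))·(1 − ΣVar(i)/σ²_total) = (6/5)·(1 − 8.74/17.22) = 0.59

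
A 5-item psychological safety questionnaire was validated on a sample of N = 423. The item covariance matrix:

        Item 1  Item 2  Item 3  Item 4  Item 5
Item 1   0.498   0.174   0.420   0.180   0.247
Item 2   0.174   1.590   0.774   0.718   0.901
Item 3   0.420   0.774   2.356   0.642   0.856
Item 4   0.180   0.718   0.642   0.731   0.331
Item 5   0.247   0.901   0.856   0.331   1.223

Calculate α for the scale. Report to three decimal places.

α = 0.776

ΣVar(i) = 0.498 + 1.590 + 2.356 + 0.731 + 1.223 = 6.398
Σ_{i<j} σ_ij = 5.243
σ²_T = 6.398 + 2 × 5.243 = 16.884
α = (k/(k−1))·(1 − ΣVar(i)/σ²_T) = (5/4)·(1 − 6.398/16.884) = 0.776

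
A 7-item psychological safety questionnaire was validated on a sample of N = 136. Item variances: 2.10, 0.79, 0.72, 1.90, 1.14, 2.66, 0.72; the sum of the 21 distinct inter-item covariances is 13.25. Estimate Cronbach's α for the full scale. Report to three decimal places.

ΣVar(i) = 2.10 + 0.79 + 0.72 + 1.90 + 1.14 + 2.66 + 0.72 = 10.03
Sum of distinct covariances = 13.25
σ²_T = ΣVar(i) + 2·Σcov = 10.03 + 2 × 13.25 = 36.53
α = (7/6)·(1 − 10.03/36.53) = 0.846

Cronbach's α = 0.846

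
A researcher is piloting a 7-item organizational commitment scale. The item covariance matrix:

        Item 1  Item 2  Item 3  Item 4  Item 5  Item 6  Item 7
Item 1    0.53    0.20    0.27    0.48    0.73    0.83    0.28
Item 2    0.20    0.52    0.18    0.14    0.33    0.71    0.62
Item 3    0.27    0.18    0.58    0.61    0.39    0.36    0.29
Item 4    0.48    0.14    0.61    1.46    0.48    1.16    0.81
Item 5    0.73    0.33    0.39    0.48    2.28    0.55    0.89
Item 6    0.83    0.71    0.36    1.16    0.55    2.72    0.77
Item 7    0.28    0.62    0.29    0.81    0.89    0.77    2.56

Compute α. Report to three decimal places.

α = 0.788

Σσᵢ² = 0.53 + 0.52 + 0.58 + 1.46 + 2.28 + 2.72 + 2.56 = 10.65
Σ_{i<j} σ_ij = 11.08
σ²_T = 10.65 + 2 × 11.08 = 32.81
α = (k/(k−1))·(1 − Σσᵢ²/σ²_T) = (7/6)·(1 − 10.65/32.81) = 0.788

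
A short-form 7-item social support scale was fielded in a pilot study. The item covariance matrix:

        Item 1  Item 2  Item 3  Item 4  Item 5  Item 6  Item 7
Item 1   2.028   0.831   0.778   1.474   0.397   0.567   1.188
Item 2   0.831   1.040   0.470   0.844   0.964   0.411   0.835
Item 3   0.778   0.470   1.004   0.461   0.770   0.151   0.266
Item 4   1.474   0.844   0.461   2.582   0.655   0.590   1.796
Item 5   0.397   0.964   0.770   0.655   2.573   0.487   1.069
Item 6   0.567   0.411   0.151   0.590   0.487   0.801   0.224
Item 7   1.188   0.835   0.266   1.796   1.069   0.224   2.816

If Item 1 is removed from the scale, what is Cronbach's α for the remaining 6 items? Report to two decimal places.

Remaining items: Item 2, Item 3, Item 4, Item 5, Item 6, Item 7 (k = 6).
sum of item variances = 1.040 + 1.004 + 2.582 + 2.573 + 0.801 + 2.816 = 10.816
σ²_T = 10.816 + 2 × 9.993 = 30.802
α (item deleted) = (6/5)·(1 − 10.816/30.802) = 0.78

Cronbach's α = 0.78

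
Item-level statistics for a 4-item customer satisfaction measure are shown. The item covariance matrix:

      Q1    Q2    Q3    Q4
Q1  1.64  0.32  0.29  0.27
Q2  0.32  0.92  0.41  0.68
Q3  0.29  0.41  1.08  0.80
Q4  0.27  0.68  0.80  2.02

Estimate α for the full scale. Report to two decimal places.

α = 0.66

ΣVar(i) = 1.64 + 0.92 + 1.08 + 2.02 = 5.66
Sum of the distinct covariances = 2.77
σ²_T = 5.66 + 2 × 2.77 = 11.20
α = (k/(k−1))·(1 − ΣVar(i)/σ²_T) = (4/3)·(1 − 5.66/11.20) = 0.66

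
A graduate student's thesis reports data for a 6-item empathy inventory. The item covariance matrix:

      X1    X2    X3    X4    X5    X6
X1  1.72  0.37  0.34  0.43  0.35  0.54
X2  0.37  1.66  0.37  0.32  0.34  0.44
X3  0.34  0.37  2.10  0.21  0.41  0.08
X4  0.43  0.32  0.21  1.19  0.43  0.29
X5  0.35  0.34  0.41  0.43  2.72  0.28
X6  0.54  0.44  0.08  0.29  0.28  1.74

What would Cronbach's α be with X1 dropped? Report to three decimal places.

Remaining items: X2, X3, X4, X5, X6 (k = 5).
sum of item variances = 1.66 + 2.10 + 1.19 + 2.72 + 1.74 = 9.41
σ²_total = 9.41 + 2 × 3.17 = 15.75
α (item deleted) = (5/4)·(1 − 9.41/15.75) = 0.503

α = 0.503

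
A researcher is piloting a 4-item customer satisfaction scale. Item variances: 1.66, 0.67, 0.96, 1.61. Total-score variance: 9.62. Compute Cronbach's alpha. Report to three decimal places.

Σσ²ᵢ = 1.66 + 0.67 + 0.96 + 1.61 = 4.90
α = (k/(k−1))·(1 − Σσ²ᵢ/σ²_T) = (4/3)·(1 − 4.90/9.62) = 0.654

α = 0.654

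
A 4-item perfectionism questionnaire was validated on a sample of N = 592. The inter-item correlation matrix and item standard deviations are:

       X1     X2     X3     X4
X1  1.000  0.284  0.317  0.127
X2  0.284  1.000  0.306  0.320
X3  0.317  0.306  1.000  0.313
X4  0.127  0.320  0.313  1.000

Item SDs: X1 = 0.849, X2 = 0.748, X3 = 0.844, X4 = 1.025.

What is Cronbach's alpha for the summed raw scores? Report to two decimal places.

Cronbach's alpha = 0.60

Σσ²ᵢ = 0.849² + 0.748² + 0.844² + 1.025² = 3.0433
Covariances σ_ij = r_ij · s_i · s_j:
  σ(X1,X2) = 0.284 × 0.849 × 0.748 = 0.1804
  σ(X1,X3) = 0.317 × 0.849 × 0.844 = 0.2271
  σ(X1,X4) = 0.127 × 0.849 × 1.025 = 0.1105
  σ(X2,X3) = 0.306 × 0.748 × 0.844 = 0.1932
  σ(X2,X4) = 0.320 × 0.748 × 1.025 = 0.2453
  σ(X3,X4) = 0.313 × 0.844 × 1.025 = 0.2708
σ²_T = Σσ²ᵢ + 2·Σσ_ij = 3.0433 + 2 × 1.2273 = 5.4979
α = (4/3)·(1 − 3.0433/5.4979) = 0.60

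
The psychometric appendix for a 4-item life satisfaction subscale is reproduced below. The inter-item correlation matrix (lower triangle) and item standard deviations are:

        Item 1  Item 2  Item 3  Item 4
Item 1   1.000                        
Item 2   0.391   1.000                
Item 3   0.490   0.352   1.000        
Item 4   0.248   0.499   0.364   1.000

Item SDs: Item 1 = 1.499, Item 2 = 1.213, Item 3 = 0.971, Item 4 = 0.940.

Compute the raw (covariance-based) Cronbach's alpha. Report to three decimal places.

Σσ²ᵢ = 1.499² + 1.213² + 0.971² + 0.940² = 5.5448
Covariances σ_ij = r_ij · s_i · s_j:
  σ(Item 1,Item 2) = 0.391 × 1.499 × 1.213 = 0.7110
  σ(Item 1,Item 3) = 0.490 × 1.499 × 0.971 = 0.7132
  σ(Item 1,Item 4) = 0.248 × 1.499 × 0.940 = 0.3494
  σ(Item 2,Item 3) = 0.352 × 1.213 × 0.971 = 0.4146
  σ(Item 2,Item 4) = 0.499 × 1.213 × 0.940 = 0.5690
  σ(Item 3,Item 4) = 0.364 × 0.971 × 0.940 = 0.3322
σ²_T = Σσ²ᵢ + 2·Σσ_ij = 5.5448 + 2 × 3.0894 = 11.7236
α = (4/3)·(1 − 5.5448/11.7236) = 0.703

Cronbach's alpha = 0.703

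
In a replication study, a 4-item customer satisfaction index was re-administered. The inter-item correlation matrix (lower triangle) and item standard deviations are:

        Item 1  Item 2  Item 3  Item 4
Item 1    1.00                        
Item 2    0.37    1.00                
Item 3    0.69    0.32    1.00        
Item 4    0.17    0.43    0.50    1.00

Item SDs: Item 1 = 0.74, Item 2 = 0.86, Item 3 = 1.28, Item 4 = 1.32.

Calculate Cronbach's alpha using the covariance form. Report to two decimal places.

Σσ²ᵢ = 0.74² + 0.86² + 1.28² + 1.32² = 4.6680
Covariances σ_ij = r_ij · s_i · s_j:
  σ(Item 1,Item 2) = 0.37 × 0.74 × 0.86 = 0.2355
  σ(Item 1,Item 3) = 0.69 × 0.74 × 1.28 = 0.6536
  σ(Item 1,Item 4) = 0.17 × 0.74 × 1.32 = 0.1661
  σ(Item 2,Item 3) = 0.32 × 0.86 × 1.28 = 0.3523
  σ(Item 2,Item 4) = 0.43 × 0.86 × 1.32 = 0.4881
  σ(Item 3,Item 4) = 0.50 × 1.28 × 1.32 = 0.8448
σ²_T = Σσ²ᵢ + 2·Σσ_ij = 4.6680 + 2 × 2.7404 = 10.1488
α = (4/3)·(1 − 4.6680/10.1488) = 0.72

α = 0.72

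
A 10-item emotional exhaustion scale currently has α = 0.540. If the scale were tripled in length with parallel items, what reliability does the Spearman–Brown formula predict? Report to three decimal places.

predicted reliability = 0.779

Length factor m = 3
α' = m·α / (1 + (m−1)·α)
   = 3 × 0.540 / (1 + (3 − 1) × 0.540)
   = 1.6200 / 2.0800 = 0.779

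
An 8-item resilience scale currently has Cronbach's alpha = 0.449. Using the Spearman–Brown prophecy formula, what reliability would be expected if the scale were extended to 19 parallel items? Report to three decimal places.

Length factor m = 19/8 = 2.3750
α' = m·α / (1 + (m−1)·α)
   = 19/8 × 0.449 / (1 + (19/8 − 1) × 0.449)
   = 1.0664 / 1.6174 = 0.659

predicted reliability = 0.659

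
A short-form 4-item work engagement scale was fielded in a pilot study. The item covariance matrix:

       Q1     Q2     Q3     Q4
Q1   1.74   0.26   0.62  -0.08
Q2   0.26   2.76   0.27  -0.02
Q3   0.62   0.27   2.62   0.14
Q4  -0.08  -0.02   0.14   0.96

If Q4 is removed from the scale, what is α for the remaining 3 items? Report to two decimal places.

Remaining items: Q1, Q2, Q3 (k = 3).
sum of item variances = 1.74 + 2.76 + 2.62 = 7.12
total variance = 7.12 + 2 × 1.15 = 9.42
α (item deleted) = (3/2)·(1 − 7.12/9.42) = 0.37

α = 0.37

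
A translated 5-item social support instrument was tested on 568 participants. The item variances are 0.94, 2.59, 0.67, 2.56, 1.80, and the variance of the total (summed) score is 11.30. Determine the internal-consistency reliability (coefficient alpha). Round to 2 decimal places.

ΣVar(i) = 0.94 + 2.59 + 0.67 + 2.56 + 1.80 = 8.56
α = (k/(k−1))·(1 − ΣVar(i)/σ²_total) = (5/4)·(1 − 8.56/11.30) = 0.30

α = 0.30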